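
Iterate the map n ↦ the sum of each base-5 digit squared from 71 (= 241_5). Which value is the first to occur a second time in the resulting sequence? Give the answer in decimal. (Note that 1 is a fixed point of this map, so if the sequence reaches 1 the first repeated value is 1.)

71 = (2,4,1)_5 → 2² + 4² + 1² = 4 + 16 + 1 = 21
21 = (4,1)_5 → 4² + 1² = 16 + 1 = 17
17 = (3,2)_5 → 3² + 2² = 9 + 4 = 13
13 = (2,3)_5 → 2² + 3² = 4 + 9 = 13  — 13 already appeared earlier.

13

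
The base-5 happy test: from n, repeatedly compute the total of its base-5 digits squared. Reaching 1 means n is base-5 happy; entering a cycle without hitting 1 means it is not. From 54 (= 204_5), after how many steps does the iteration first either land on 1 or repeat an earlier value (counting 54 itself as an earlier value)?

5

54 = (2,0,4)_5 → 2² + 0² + 4² = 20
20 = (4,0)_5 → 4² + 0² = 16
16 = (3,1)_5 → 3² + 1² = 10
10 = (2,0)_5 → 2² + 0² = 4
4 = (4)_5 → 4² = 16  — 16 repeats.
That took 5 steps.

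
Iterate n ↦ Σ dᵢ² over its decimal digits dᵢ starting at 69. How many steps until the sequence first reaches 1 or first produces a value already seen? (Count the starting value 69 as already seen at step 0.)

69 → 117
117 → 51
51 → 26
26 → 40
40 → 16
16 → 37
37 → 58
58 → 89
89 → 145
145 → 42
42 → 20
20 → 4
4 → 16  — 16 repeats.
That took 13 steps.

13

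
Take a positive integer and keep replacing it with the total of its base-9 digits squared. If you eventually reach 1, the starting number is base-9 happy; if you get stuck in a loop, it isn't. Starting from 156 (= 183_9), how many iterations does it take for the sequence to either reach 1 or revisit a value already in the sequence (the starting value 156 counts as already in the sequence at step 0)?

156 = (1,8,3)_9 → 74
74 = (8,2)_9 → 68
68 = (7,5)_9 → 74  — 74 repeats.
That took 3 steps.

3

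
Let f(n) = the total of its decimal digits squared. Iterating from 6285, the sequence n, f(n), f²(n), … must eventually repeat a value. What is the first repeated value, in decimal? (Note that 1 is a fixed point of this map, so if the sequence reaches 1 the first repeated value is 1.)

6285 → 6² + 2² + 8² + 5² = 36 + 4 + 64 + 25 = 129
129 → 1² + 2² + 9² = 1 + 4 + 81 = 86
86 → 8² + 6² = 64 + 36 = 100
100 → 1² + 0² + 0² = 1 + 0 + 0 = 1  — reached the fixed point 1.
1 → 1, so 1 is the first repeated value.

1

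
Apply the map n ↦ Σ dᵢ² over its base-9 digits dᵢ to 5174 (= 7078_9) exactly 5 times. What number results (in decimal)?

5174 = (7,0,7,8)_9 → 7² + 0² + 7² + 8² = 162
162 = (2,0,0)_9 → 2² + 0² + 0² = 4
4 = (4)_9 → 4² = 16
16 = (1,7)_9 → 1² + 7² = 50
50 = (5,5)_9 → 5² + 5² = 50

50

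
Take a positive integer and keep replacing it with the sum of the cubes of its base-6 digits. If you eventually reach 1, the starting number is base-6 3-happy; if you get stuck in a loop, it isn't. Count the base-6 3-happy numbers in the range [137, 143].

5

137: 137 → 216 → 1  — base-6 3-happy
138: 138 → 152 → 73 → 9 → 28 → 128 → 62 → 73  — not base-6 3-happy
139: 139 → 153 → 92 → 43 → 3 → 27 → 91 → 36 → 1  — base-6 3-happy
140: 140 → 160 → 136 → 155 → 190 → 190  — not base-6 3-happy
141: 141 → 179 → 314 → 81 → 36 → 1  — base-6 3-happy
142: 142 → 216 → 1  — base-6 3-happy
143: 143 → 277 → 67 → 127 → 55 → 29 → 189 → 153 → 92 → 43 → 3 → 27 → 91 → 36 → 1  — base-6 3-happy
base-6 3-happy: 137, 139, 141, 142, 143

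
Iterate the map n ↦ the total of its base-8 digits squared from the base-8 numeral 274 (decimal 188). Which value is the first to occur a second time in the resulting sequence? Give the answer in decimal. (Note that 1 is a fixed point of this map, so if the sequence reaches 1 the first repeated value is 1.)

188 = (2,7,4)_8 → 69
69 = (1,0,5)_8 → 26
26 = (3,2)_8 → 13
13 = (1,5)_8 → 26  — 26 already appeared earlier.

26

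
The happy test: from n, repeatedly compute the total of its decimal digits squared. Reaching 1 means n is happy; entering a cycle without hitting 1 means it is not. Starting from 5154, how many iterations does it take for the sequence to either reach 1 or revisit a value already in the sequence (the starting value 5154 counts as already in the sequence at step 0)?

11

5154 → 5² + 1² + 5² + 4² = 25 + 1 + 25 + 16 = 67
67 → 6² + 7² = 36 + 49 = 85
85 → 8² + 5² = 64 + 25 = 89
89 → 8² + 9² = 64 + 81 = 145
145 → 1² + 4² + 5² = 1 + 16 + 25 = 42
42 → 4² + 2² = 16 + 4 = 20
20 → 2² + 0² = 4 + 0 = 4
4 → 4² = 16
16 → 1² + 6² = 1 + 36 = 37
37 → 3² + 7² = 9 + 49 = 58
58 → 5² + 8² = 25 + 64 = 89  — 89 repeats.
That took 11 steps.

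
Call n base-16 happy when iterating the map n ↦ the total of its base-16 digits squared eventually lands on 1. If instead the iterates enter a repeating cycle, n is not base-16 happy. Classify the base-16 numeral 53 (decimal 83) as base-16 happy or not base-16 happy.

base-16 happy

83 = (5,3)_16 → 5² + 3² = 25 + 9 = 34
34 = (2,2)_16 → 2² + 2² = 4 + 4 = 8
8 = (8)_16 → 8² = 64
64 = (4,0)_16 → 4² + 0² = 16 + 0 = 16
16 = (1,0)_16 → 1² + 0² = 1 + 0 = 1  — reached 1.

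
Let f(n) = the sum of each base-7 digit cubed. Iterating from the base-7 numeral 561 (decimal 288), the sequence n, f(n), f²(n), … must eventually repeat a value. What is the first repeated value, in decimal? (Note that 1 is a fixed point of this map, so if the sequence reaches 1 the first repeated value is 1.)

342

288 = (5,6,1)_7 → 5³ + 6³ + 1³ = 342
342 = (6,6,6)_7 → 6³ + 6³ + 6³ = 648
648 = (1,6,1,4)_7 → 1³ + 6³ + 1³ + 4³ = 282
282 = (5,5,2)_7 → 5³ + 5³ + 2³ = 258
258 = (5,1,6)_7 → 5³ + 1³ + 6³ = 342  — 342 already appeared earlier.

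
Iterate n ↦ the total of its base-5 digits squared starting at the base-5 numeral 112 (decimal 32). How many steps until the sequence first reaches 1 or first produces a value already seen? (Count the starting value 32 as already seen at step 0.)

6

32 = (1,1,2)_5 → 6
6 = (1,1)_5 → 2
2 = (2)_5 → 4
4 = (4)_5 → 16
16 = (3,1)_5 → 10
10 = (2,0)_5 → 4  — 4 repeats.
That took 6 steps.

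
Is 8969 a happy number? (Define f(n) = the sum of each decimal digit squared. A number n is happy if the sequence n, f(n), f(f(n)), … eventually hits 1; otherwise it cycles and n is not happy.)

8969 → 8² + 9² + 6² + 9² = 262
262 → 2² + 6² + 2² = 44
44 → 4² + 4² = 32
32 → 3² + 2² = 13
13 → 1² + 3² = 10
10 → 1² + 0² = 1  — reached 1.

happy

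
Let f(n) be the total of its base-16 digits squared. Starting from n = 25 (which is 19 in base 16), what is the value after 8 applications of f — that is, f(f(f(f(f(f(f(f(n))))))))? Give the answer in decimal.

25 = (1,9)_16 → 1² + 9² = 82
82 = (5,2)_16 → 5² + 2² = 29
29 = (1,13)_16 → 1² + 13² = 170
170 = (10,10)_16 → 10² + 10² = 200
200 = (12,8)_16 → 12² + 8² = 208
208 = (13,0)_16 → 13² + 0² = 169
169 = (10,9)_16 → 10² + 9² = 181
181 = (11,5)_16 → 11² + 5² = 146

146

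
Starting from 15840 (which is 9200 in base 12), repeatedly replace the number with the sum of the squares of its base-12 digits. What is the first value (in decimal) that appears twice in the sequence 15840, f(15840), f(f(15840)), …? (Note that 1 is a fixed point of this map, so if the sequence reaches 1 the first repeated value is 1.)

50

15840 = (9,2,0,0)_12 → 9² + 2² + 0² + 0² = 81 + 4 + 0 + 0 = 85
85 = (7,1)_12 → 7² + 1² = 49 + 1 = 50
50 = (4,2)_12 → 4² + 2² = 16 + 4 = 20
20 = (1,8)_12 → 1² + 8² = 1 + 64 = 65
65 = (5,5)_12 → 5² + 5² = 25 + 25 = 50  — 50 already appeared earlier.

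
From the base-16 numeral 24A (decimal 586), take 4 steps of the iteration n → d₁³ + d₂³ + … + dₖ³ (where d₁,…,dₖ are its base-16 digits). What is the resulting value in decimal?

586 = (2,4,10)_16 → 1072
1072 = (4,3,0)_16 → 91
91 = (5,11)_16 → 1456
1456 = (5,11,0)_16 → 1456

1456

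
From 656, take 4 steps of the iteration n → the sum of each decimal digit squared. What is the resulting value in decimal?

656 → 6² + 5² + 6² = 36 + 25 + 36 = 97
97 → 9² + 7² = 81 + 49 = 130
130 → 1² + 3² + 0² = 1 + 9 + 0 = 10
10 → 1² + 0² = 1 + 0 = 1

1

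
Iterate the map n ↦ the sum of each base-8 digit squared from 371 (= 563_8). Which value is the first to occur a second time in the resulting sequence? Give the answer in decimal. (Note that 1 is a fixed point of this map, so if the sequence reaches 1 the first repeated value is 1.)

26

371 = (5,6,3)_8 → 5² + 6² + 3² = 70
70 = (1,0,6)_8 → 1² + 0² + 6² = 37
37 = (4,5)_8 → 4² + 5² = 41
41 = (5,1)_8 → 5² + 1² = 26
26 = (3,2)_8 → 3² + 2² = 13
13 = (1,5)_8 → 1² + 5² = 26  — 26 already appeared earlier.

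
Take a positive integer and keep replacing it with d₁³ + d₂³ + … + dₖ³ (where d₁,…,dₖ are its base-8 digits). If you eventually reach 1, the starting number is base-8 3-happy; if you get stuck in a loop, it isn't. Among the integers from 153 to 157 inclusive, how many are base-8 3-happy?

153: 153 → 36 → 128 → 8 → 1  (reaches 1)
154: 154 → 43 → 152 → 35 → 91 → 55 → 559 → 469 → 476 → 434 → 440 → 559  (repeats 559)
155: 155 → 62 → 559 → 469 → 476 → 434 → 440 → 559  (repeats 559)
156: 156 → 99 → 92 → 92  (repeats 92)
157: 157 → 160 → 72 → 2 → 8 → 1  (reaches 1)
base-8 3-happy: 153, 157

2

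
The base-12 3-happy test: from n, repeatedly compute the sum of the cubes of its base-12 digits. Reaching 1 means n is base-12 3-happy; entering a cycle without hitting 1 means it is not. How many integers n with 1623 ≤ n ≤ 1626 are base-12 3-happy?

1623: 1623 → 1385 → 1197 → 1268 → 1753 → 10 → 1000 → 1611 → 1366 → 1854 → 1217 → 762 → 368 → 736 → 190 → 1028 → 856 → 1520 → 1728 → 1  — base-12 3-happy
1624: 1624 → 1422 → 1945 → 219 → 244 → 577 → 65 → 250 → 1513 → 1217 → 762 → 368 → 736 → 190 → 1028 → 856 → 1520 → 1728 → 1  — base-12 3-happy
1625: 1625 → 1483 → 1370 → 953 → 684 → 793 → 342 → 288 → 8 → 512 → 755 → 1464 → 1008 → 343 → 415 → 1351 → 1136 → 1855 → 1344 → 793  — not base-12 3-happy
1626: 1626 → 1574 → 2339 → 1404 → 1458 → 1217 → 762 → 368 → 736 → 190 → 1028 → 856 → 1520 → 1728 → 1  — base-12 3-happy
base-12 3-happy: 1623, 1624, 1626

3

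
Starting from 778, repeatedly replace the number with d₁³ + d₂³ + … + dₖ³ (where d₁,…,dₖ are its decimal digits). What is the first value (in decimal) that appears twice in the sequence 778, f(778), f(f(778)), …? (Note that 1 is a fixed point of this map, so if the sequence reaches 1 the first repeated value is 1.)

1

778 → 1198
1198 → 1243
1243 → 100
100 → 1  — reached the fixed point 1.
1 → 1, so 1 is the first repeated value.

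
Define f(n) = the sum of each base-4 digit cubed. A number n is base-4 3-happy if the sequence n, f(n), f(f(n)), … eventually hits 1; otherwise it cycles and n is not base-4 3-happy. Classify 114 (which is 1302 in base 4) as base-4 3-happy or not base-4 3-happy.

not base-4 3-happy

114 = (1,3,0,2)_4 → 1³ + 3³ + 0³ + 2³ = 36
36 = (2,1,0)_4 → 2³ + 1³ + 0³ = 9
9 = (2,1)_4 → 2³ + 1³ = 9  — 9 already seen; the sequence cycles without reaching 1.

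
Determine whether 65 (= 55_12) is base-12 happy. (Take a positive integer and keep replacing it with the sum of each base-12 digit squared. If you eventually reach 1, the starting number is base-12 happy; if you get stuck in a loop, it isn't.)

65 = (5,5)_12 → 5² + 5² = 50
50 = (4,2)_12 → 4² + 2² = 20
20 = (1,8)_12 → 1² + 8² = 65  — 65 already seen; the sequence cycles without reaching 1.

not base-12 happy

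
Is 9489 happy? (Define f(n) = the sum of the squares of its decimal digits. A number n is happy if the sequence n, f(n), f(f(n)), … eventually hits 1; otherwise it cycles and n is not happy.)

9489 → 9² + 4² + 8² + 9² = 242
242 → 2² + 4² + 2² = 24
24 → 2² + 4² = 20
20 → 2² + 0² = 4
4 → 4² = 16
16 → 1² + 6² = 37
37 → 3² + 7² = 58
58 → 5² + 8² = 89
89 → 8² + 9² = 145
145 → 1² + 4² + 5² = 42
42 → 4² + 2² = 20  — 20 already seen; the sequence cycles without reaching 1.

not happy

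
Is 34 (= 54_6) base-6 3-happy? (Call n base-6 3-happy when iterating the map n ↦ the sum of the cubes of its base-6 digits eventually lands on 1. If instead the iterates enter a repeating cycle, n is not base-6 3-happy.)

base-6 3-happy

34 = (5,4)_6 → 189
189 = (5,1,3)_6 → 153
153 = (4,1,3)_6 → 92
92 = (2,3,2)_6 → 43
43 = (1,1,1)_6 → 3
3 = (3)_6 → 27
27 = (4,3)_6 → 91
91 = (2,3,1)_6 → 36
36 = (1,0,0)_6 → 1  — reached 1.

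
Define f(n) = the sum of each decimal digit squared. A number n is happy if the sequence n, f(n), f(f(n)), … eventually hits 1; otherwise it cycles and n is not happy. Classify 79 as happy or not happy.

79 → 130
130 → 10
10 → 1  — reached 1.

happy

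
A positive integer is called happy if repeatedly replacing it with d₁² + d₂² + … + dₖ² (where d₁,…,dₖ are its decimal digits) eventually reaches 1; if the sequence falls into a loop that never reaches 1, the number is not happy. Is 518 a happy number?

518 → 5² + 1² + 8² = 90
90 → 9² + 0² = 81
81 → 8² + 1² = 65
65 → 6² + 5² = 61
61 → 6² + 1² = 37
37 → 3² + 7² = 58
58 → 5² + 8² = 89
89 → 8² + 9² = 145
145 → 1² + 4² + 5² = 42
42 → 4² + 2² = 20
20 → 2² + 0² = 4
4 → 4² = 16
16 → 1² + 6² = 37  — 37 already seen; the sequence cycles without reaching 1.

not happy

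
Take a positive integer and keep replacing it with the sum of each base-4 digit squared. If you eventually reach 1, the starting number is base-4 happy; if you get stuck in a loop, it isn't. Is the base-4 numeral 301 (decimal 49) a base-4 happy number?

49 = (3,0,1)_4 → 3² + 0² + 1² = 10
10 = (2,2)_4 → 2² + 2² = 8
8 = (2,0)_4 → 2² + 0² = 4
4 = (1,0)_4 → 1² + 0² = 1  — reached 1.

base-4 happy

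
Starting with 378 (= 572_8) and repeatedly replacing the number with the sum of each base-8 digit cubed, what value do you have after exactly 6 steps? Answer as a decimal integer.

378 = (5,7,2)_8 → 5³ + 7³ + 2³ = 125 + 343 + 8 = 476
476 = (7,3,4)_8 → 7³ + 3³ + 4³ = 343 + 27 + 64 = 434
434 = (6,6,2)_8 → 6³ + 6³ + 2³ = 216 + 216 + 8 = 440
440 = (6,7,0)_8 → 6³ + 7³ + 0³ = 216 + 343 + 0 = 559
559 = (1,0,5,7)_8 → 1³ + 0³ + 5³ + 7³ = 1 + 0 + 125 + 343 = 469
469 = (7,2,5)_8 → 7³ + 2³ + 5³ = 343 + 8 + 125 = 476

476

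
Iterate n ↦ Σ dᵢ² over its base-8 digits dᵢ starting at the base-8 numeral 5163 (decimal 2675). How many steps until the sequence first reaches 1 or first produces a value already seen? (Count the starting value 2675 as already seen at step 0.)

7

2675 = (5,1,6,3)_8 → 71
71 = (1,0,7)_8 → 50
50 = (6,2)_8 → 40
40 = (5,0)_8 → 25
25 = (3,1)_8 → 10
10 = (1,2)_8 → 5
5 = (5)_8 → 25  — 25 repeats.
That took 7 steps.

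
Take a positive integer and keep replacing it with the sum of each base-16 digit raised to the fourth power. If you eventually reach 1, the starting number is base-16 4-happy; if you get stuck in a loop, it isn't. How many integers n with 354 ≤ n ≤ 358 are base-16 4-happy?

4

354: 354 → 1313 → 642 → 4128 → 17 → 2 → 16 → 1  — base-16 4-happy
355: 355 → 1378 → 1937 → 8963 → 178 → 14657 → 6899 → 60707 → 67074 → 1313 → 642 → 4128 → 17 → 2 → 16 → 1  — base-16 4-happy
356: 356 → 1553 → 1298 → 642 → 4128 → 17 → 2 → 16 → 1  — base-16 4-happy
357: 357 → 1922 → 6513 → 8964 → 353 → 1298 → 642 → 4128 → 17 → 2 → 16 → 1  — base-16 4-happy
358: 358 → 2593 → 10017 → 2434 → 10673 → 21219 → 39138 → 49089 → 86003 → 101588 → 53650 → 35139 → 10994 → 60657 → 109778 → 59314 → 55474 → 47314 → 47314  — not base-16 4-happy
base-16 4-happy: 354, 355, 356, 357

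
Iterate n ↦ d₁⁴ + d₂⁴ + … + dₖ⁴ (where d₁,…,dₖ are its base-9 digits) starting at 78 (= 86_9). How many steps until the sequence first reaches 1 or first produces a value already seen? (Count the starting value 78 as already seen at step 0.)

13

78 = (8,6)_9 → 8⁴ + 6⁴ = 5392
5392 = (7,3,5,1)_9 → 7⁴ + 3⁴ + 5⁴ + 1⁴ = 3108
3108 = (4,2,3,3)_9 → 4⁴ + 2⁴ + 3⁴ + 3⁴ = 434
434 = (5,3,2)_9 → 5⁴ + 3⁴ + 2⁴ = 722
722 = (8,8,2)_9 → 8⁴ + 8⁴ + 2⁴ = 8208
8208 = (1,2,2,3,0)_9 → 1⁴ + 2⁴ + 2⁴ + 3⁴ + 0⁴ = 114
114 = (1,3,6)_9 → 1⁴ + 3⁴ + 6⁴ = 1378
1378 = (1,8,0,1)_9 → 1⁴ + 8⁴ + 0⁴ + 1⁴ = 4098
4098 = (5,5,5,3)_9 → 5⁴ + 5⁴ + 5⁴ + 3⁴ = 1956
1956 = (2,6,1,3)_9 → 2⁴ + 6⁴ + 1⁴ + 3⁴ = 1394
1394 = (1,8,1,8)_9 → 1⁴ + 8⁴ + 1⁴ + 8⁴ = 8194
8194 = (1,2,2,1,4)_9 → 1⁴ + 2⁴ + 2⁴ + 1⁴ + 4⁴ = 290
290 = (3,5,2)_9 → 3⁴ + 5⁴ + 2⁴ = 722  — 722 repeats.
That took 13 steps.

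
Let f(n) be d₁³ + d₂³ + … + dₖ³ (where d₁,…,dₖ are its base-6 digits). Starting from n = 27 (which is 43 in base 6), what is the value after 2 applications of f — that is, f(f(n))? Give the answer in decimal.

36

27 = (4,3)_6 → 4³ + 3³ = 64 + 27 = 91
91 = (2,3,1)_6 → 2³ + 3³ + 1³ = 8 + 27 + 1 = 36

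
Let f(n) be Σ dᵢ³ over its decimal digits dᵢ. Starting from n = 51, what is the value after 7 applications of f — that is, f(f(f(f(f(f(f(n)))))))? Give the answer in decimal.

51 → 5³ + 1³ = 125 + 1 = 126
126 → 1³ + 2³ + 6³ = 1 + 8 + 216 = 225
225 → 2³ + 2³ + 5³ = 8 + 8 + 125 = 141
141 → 1³ + 4³ + 1³ = 1 + 64 + 1 = 66
66 → 6³ + 6³ = 216 + 216 = 432
432 → 4³ + 3³ + 2³ = 64 + 27 + 8 = 99
99 → 9³ + 9³ = 729 + 729 = 1458

1458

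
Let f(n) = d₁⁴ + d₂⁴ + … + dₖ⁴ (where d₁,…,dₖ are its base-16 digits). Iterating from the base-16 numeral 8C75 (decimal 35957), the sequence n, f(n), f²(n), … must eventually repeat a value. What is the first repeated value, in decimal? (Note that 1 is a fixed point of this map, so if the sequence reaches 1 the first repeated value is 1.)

1

35957 = (8,12,7,5)_16 → 8⁴ + 12⁴ + 7⁴ + 5⁴ = 4096 + 20736 + 2401 + 625 = 27858
27858 = (6,12,13,2)_16 → 6⁴ + 12⁴ + 13⁴ + 2⁴ = 1296 + 20736 + 28561 + 16 = 50609
50609 = (12,5,11,1)_16 → 12⁴ + 5⁴ + 11⁴ + 1⁴ = 20736 + 625 + 14641 + 1 = 36003
36003 = (8,12,10,3)_16 → 8⁴ + 12⁴ + 10⁴ + 3⁴ = 4096 + 20736 + 10000 + 81 = 34913
34913 = (8,8,6,1)_16 → 8⁴ + 8⁴ + 6⁴ + 1⁴ = 4096 + 4096 + 1296 + 1 = 9489
9489 = (2,5,1,1)_16 → 2⁴ + 5⁴ + 1⁴ + 1⁴ = 16 + 625 + 1 + 1 = 643
643 = (2,8,3)_16 → 2⁴ + 8⁴ + 3⁴ = 16 + 4096 + 81 = 4193
4193 = (1,0,6,1)_16 → 1⁴ + 0⁴ + 6⁴ + 1⁴ = 1 + 0 + 1296 + 1 = 1298
1298 = (5,1,2)_16 → 5⁴ + 1⁴ + 2⁴ = 625 + 1 + 16 = 642
642 = (2,8,2)_16 → 2⁴ + 8⁴ + 2⁴ = 16 + 4096 + 16 = 4128
4128 = (1,0,2,0)_16 → 1⁴ + 0⁴ + 2⁴ + 0⁴ = 1 + 0 + 16 + 0 = 17
17 = (1,1)_16 → 1⁴ + 1⁴ = 1 + 1 = 2
2 = (2)_16 → 2⁴ = 16
16 = (1,0)_16 → 1⁴ + 0⁴ = 1 + 0 = 1  — reached the fixed point 1.
1 → 1, so 1 is the first repeated value.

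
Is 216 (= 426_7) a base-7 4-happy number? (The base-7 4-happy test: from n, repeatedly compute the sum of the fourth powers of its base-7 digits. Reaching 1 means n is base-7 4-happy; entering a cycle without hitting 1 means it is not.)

216 = (4,2,6)_7 → 4⁴ + 2⁴ + 6⁴ = 1568
1568 = (4,4,0,0)_7 → 4⁴ + 4⁴ + 0⁴ + 0⁴ = 512
512 = (1,3,3,1)_7 → 1⁴ + 3⁴ + 3⁴ + 1⁴ = 164
164 = (3,2,3)_7 → 3⁴ + 2⁴ + 3⁴ = 178
178 = (3,4,3)_7 → 3⁴ + 4⁴ + 3⁴ = 418
418 = (1,1,3,5)_7 → 1⁴ + 1⁴ + 3⁴ + 5⁴ = 708
708 = (2,0,3,1)_7 → 2⁴ + 0⁴ + 3⁴ + 1⁴ = 98
98 = (2,0,0)_7 → 2⁴ + 0⁴ + 0⁴ = 16
16 = (2,2)_7 → 2⁴ + 2⁴ = 32
32 = (4,4)_7 → 4⁴ + 4⁴ = 512  — 512 already seen; the sequence cycles without reaching 1.

not base-7 4-happy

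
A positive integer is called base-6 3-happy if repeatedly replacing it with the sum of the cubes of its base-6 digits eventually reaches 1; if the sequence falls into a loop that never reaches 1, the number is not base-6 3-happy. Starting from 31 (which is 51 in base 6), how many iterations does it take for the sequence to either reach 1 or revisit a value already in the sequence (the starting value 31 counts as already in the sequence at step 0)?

8

31 = (5,1)_6 → 5³ + 1³ = 125 + 1 = 126
126 = (3,3,0)_6 → 3³ + 3³ + 0³ = 27 + 27 + 0 = 54
54 = (1,3,0)_6 → 1³ + 3³ + 0³ = 1 + 27 + 0 = 28
28 = (4,4)_6 → 4³ + 4³ = 64 + 64 = 128
128 = (3,3,2)_6 → 3³ + 3³ + 2³ = 27 + 27 + 8 = 62
62 = (1,4,2)_6 → 1³ + 4³ + 2³ = 1 + 64 + 8 = 73
73 = (2,0,1)_6 → 2³ + 0³ + 1³ = 8 + 0 + 1 = 9
9 = (1,3)_6 → 1³ + 3³ = 1 + 27 = 28  — 28 repeats.
That took 8 steps.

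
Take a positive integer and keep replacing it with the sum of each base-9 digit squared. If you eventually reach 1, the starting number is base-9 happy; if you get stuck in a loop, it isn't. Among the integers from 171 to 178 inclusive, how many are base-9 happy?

171: 171 → 5 → 25 → 53 → 89 → 65 → 53  (repeats 53)
172: 172 → 6 → 36 → 16 → 50 → 50  (repeats 50)
173: 173 → 9 → 1  (reaches 1)
174: 174 → 14 → 26 → 68 → 74 → 68  (repeats 68)
175: 175 → 21 → 13 → 17 → 65 → 53 → 89 → 65  (repeats 65)
176: 176 → 30 → 18 → 4 → 16 → 50 → 50  (repeats 50)
177: 177 → 41 → 41  (repeats 41)
178: 178 → 54 → 36 → 16 → 50 → 50  (repeats 50)
base-9 happy: 173

1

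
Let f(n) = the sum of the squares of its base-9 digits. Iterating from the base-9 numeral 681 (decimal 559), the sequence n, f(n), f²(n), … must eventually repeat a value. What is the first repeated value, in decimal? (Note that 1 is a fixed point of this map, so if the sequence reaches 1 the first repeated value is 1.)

1

559 = (6,8,1)_9 → 6² + 8² + 1² = 101
101 = (1,2,2)_9 → 1² + 2² + 2² = 9
9 = (1,0)_9 → 1² + 0² = 1  — reached the fixed point 1.
1 → 1, so 1 is the first repeated value.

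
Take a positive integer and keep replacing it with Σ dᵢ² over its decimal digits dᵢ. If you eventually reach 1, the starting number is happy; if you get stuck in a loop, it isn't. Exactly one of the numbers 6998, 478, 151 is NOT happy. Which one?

151

6998: 6998 → 262 → 44 → 32 → 13 → 10 → 1  — reaches 1 (happy)
478: 478 → 129 → 86 → 100 → 1  — reaches 1 (happy)
151: 151 → 27 → 53 → 34 → 25 → 29 → 85 → 89 → 145 → 42 → 20 → 4 → 16 → 37 → 58 → 89  — repeats 89 (not happy)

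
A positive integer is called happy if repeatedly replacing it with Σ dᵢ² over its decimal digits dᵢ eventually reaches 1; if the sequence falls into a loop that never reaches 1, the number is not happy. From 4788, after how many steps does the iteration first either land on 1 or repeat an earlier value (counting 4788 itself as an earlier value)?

4788 → 4² + 7² + 8² + 8² = 16 + 49 + 64 + 64 = 193
193 → 1² + 9² + 3² = 1 + 81 + 9 = 91
91 → 9² + 1² = 81 + 1 = 82
82 → 8² + 2² = 64 + 4 = 68
68 → 6² + 8² = 36 + 64 = 100
100 → 1² + 0² + 0² = 1 + 0 + 0 = 1  — reached 1.
That took 6 steps.

6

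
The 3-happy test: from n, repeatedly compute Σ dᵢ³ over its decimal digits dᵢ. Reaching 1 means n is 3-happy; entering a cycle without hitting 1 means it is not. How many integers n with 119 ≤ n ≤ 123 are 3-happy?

1

119: 119 → 731 → 371 → 371  — not 3-happy
120: 120 → 9 → 729 → 1080 → 513 → 153 → 153  — not 3-happy
121: 121 → 10 → 1  — 3-happy
122: 122 → 17 → 344 → 155 → 251 → 134 → 92 → 737 → 713 → 371 → 371  — not 3-happy
123: 123 → 36 → 243 → 99 → 1458 → 702 → 351 → 153 → 153  — not 3-happy
3-happy: 121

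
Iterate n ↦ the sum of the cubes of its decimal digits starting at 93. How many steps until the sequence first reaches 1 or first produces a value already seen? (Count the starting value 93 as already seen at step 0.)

93 → 9³ + 3³ = 756
756 → 7³ + 5³ + 6³ = 684
684 → 6³ + 8³ + 4³ = 792
792 → 7³ + 9³ + 2³ = 1080
1080 → 1³ + 0³ + 8³ + 0³ = 513
513 → 5³ + 1³ + 3³ = 153
153 → 1³ + 5³ + 3³ = 153  — 153 repeats.
That took 7 steps.

7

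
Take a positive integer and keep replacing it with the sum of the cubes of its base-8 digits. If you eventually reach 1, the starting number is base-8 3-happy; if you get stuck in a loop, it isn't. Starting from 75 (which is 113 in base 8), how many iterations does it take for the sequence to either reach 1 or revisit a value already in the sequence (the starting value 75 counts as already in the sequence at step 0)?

11

75 = (1,1,3)_8 → 1³ + 1³ + 3³ = 1 + 1 + 27 = 29
29 = (3,5)_8 → 3³ + 5³ = 27 + 125 = 152
152 = (2,3,0)_8 → 2³ + 3³ + 0³ = 8 + 27 + 0 = 35
35 = (4,3)_8 → 4³ + 3³ = 64 + 27 = 91
91 = (1,3,3)_8 → 1³ + 3³ + 3³ = 1 + 27 + 27 = 55
55 = (6,7)_8 → 6³ + 7³ = 216 + 343 = 559
559 = (1,0,5,7)_8 → 1³ + 0³ + 5³ + 7³ = 1 + 0 + 125 + 343 = 469
469 = (7,2,5)_8 → 7³ + 2³ + 5³ = 343 + 8 + 125 = 476
476 = (7,3,4)_8 → 7³ + 3³ + 4³ = 343 + 27 + 64 = 434
434 = (6,6,2)_8 → 6³ + 6³ + 2³ = 216 + 216 + 8 = 440
440 = (6,7,0)_8 → 6³ + 7³ + 0³ = 216 + 343 + 0 = 559  — 559 repeats.
That took 11 steps.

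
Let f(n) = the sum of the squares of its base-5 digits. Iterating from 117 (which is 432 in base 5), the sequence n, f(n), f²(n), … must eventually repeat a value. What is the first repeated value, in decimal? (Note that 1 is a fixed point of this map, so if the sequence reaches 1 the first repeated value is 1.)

117 = (4,3,2)_5 → 29
29 = (1,0,4)_5 → 17
17 = (3,2)_5 → 13
13 = (2,3)_5 → 13  — 13 already appeared earlier.

13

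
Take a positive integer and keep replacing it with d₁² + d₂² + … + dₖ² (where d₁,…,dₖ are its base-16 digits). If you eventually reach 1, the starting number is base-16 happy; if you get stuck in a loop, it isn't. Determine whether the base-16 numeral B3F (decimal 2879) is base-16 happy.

2879 = (11,3,15)_16 → 11² + 3² + 15² = 121 + 9 + 225 = 355
355 = (1,6,3)_16 → 1² + 6² + 3² = 1 + 36 + 9 = 46
46 = (2,14)_16 → 2² + 14² = 4 + 196 = 200
200 = (12,8)_16 → 12² + 8² = 144 + 64 = 208
208 = (13,0)_16 → 13² + 0² = 169 + 0 = 169
169 = (10,9)_16 → 10² + 9² = 100 + 81 = 181
181 = (11,5)_16 → 11² + 5² = 121 + 25 = 146
146 = (9,2)_16 → 9² + 2² = 81 + 4 = 85
85 = (5,5)_16 → 5² + 5² = 25 + 25 = 50
50 = (3,2)_16 → 3² + 2² = 9 + 4 = 13
13 = (13)_16 → 13² = 169  — 169 already seen; the sequence cycles without reaching 1.

not base-16 happy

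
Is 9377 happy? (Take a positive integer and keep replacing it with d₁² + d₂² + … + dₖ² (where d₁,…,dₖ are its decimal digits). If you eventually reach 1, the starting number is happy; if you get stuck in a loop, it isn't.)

9377 → 188
188 → 129
129 → 86
86 → 100
100 → 1  — reached 1.

happy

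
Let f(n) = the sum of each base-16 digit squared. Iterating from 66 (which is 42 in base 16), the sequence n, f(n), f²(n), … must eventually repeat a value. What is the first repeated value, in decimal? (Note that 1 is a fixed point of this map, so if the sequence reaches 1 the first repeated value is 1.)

66 = (4,2)_16 → 20
20 = (1,4)_16 → 17
17 = (1,1)_16 → 2
2 = (2)_16 → 4
4 = (4)_16 → 16
16 = (1,0)_16 → 1  — reached the fixed point 1.
1 → 1, so 1 is the first repeated value.

1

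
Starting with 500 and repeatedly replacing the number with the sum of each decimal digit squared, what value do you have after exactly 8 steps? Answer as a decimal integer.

4

500 → 5² + 0² + 0² = 25
25 → 2² + 5² = 29
29 → 2² + 9² = 85
85 → 8² + 5² = 89
89 → 8² + 9² = 145
145 → 1² + 4² + 5² = 42
42 → 4² + 2² = 20
20 → 2² + 0² = 4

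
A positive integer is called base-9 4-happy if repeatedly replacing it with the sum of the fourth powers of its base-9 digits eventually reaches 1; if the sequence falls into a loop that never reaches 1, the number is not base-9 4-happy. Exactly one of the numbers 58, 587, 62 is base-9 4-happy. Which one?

58: 58 → 1552 → 274 → 418 → 882 → 4098 → 1956 → 1394 → 8194 → 290 → 722 → 8208 → 114 → 1378 → 4098  — repeats 4098 (not base-9 4-happy)
587: 587 → 2433 → 243 → 81 → 1  — reaches 1 (base-9 4-happy)
62: 62 → 5392 → 3108 → 434 → 722 → 8208 → 114 → 1378 → 4098 → 1956 → 1394 → 8194 → 290 → 722  — repeats 722 (not base-9 4-happy)

587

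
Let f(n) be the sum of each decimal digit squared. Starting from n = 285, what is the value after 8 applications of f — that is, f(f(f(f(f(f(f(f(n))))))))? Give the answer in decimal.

89

285 → 2² + 8² + 5² = 4 + 64 + 25 = 93
93 → 9² + 3² = 81 + 9 = 90
90 → 9² + 0² = 81 + 0 = 81
81 → 8² + 1² = 64 + 1 = 65
65 → 6² + 5² = 36 + 25 = 61
61 → 6² + 1² = 36 + 1 = 37
37 → 3² + 7² = 9 + 49 = 58
58 → 5² + 8² = 25 + 64 = 89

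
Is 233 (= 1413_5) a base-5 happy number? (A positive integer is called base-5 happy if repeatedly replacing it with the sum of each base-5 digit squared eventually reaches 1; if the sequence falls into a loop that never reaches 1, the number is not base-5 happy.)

233 = (1,4,1,3)_5 → 1² + 4² + 1² + 3² = 1 + 16 + 1 + 9 = 27
27 = (1,0,2)_5 → 1² + 0² + 2² = 1 + 0 + 4 = 5
5 = (1,0)_5 → 1² + 0² = 1 + 0 = 1  — reached 1.

base-5 happy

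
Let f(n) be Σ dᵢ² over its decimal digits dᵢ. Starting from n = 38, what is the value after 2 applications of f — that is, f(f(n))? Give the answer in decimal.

58

38 → 3² + 8² = 9 + 64 = 73
73 → 7² + 3² = 49 + 9 = 58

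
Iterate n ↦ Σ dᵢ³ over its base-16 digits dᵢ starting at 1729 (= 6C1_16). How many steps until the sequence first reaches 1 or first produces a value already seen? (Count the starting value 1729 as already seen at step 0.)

6

1729 = (6,12,1)_16 → 6³ + 12³ + 1³ = 216 + 1728 + 1 = 1945
1945 = (7,9,9)_16 → 7³ + 9³ + 9³ = 343 + 729 + 729 = 1801
1801 = (7,0,9)_16 → 7³ + 0³ + 9³ = 343 + 0 + 729 = 1072
1072 = (4,3,0)_16 → 4³ + 3³ + 0³ = 64 + 27 + 0 = 91
91 = (5,11)_16 → 5³ + 11³ = 125 + 1331 = 1456
1456 = (5,11,0)_16 → 5³ + 11³ + 0³ = 125 + 1331 + 0 = 1456  — 1456 repeats.
That took 6 steps.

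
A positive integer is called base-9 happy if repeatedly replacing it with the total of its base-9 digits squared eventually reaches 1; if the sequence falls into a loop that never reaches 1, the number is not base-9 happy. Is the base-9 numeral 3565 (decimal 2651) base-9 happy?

2651 = (3,5,6,5)_9 → 3² + 5² + 6² + 5² = 95
95 = (1,1,5)_9 → 1² + 1² + 5² = 27
27 = (3,0)_9 → 3² + 0² = 9
9 = (1,0)_9 → 1² + 0² = 1  — reached 1.

base-9 happy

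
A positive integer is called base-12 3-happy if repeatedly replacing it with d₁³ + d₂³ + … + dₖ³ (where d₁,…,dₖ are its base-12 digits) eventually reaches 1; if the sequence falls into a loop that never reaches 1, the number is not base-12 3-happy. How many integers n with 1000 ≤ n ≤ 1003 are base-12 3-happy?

1000: 1000 → 1611 → 1366 → 1854 → 1217 → 762 → 368 → 736 → 190 → 1028 → 856 → 1520 → 1728 → 1  (reaches 1)
1001: 1001 → 1672 → 1738 → 1001  (repeats 1001)
1002: 1002 → 1763 → 1340 → 1268 → 1753 → 10 → 1000 → 1611 → 1366 → 1854 → 1217 → 762 → 368 → 736 → 190 → 1028 → 856 → 1520 → 1728 → 1  (reaches 1)
1003: 1003 → 1890 → 219 → 244 → 577 → 65 → 250 → 1513 → 1217 → 762 → 368 → 736 → 190 → 1028 → 856 → 1520 → 1728 → 1  (reaches 1)
base-12 3-happy: 1000, 1002, 1003

3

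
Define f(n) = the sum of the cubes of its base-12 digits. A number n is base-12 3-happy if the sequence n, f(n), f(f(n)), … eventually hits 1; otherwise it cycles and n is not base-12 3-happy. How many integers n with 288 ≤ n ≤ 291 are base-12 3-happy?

2

288: 288 → 8 → 512 → 755 → 1464 → 1008 → 343 → 415 → 1351 → 1136 → 1855 → 1344 → 793 → 342 → 288  — not base-12 3-happy
289: 289 → 9 → 729 → 854 → 1464 → 1008 → 343 → 415 → 1351 → 1136 → 1855 → 1344 → 793 → 342 → 288 → 8 → 512 → 755 → 1464  — not base-12 3-happy
290: 290 → 16 → 65 → 250 → 1513 → 1217 → 762 → 368 → 736 → 190 → 1028 → 856 → 1520 → 1728 → 1  — base-12 3-happy
291: 291 → 35 → 1339 → 1099 → 1029 → 1073 → 593 → 190 → 1028 → 856 → 1520 → 1728 → 1  — base-12 3-happy
base-12 3-happy: 290, 291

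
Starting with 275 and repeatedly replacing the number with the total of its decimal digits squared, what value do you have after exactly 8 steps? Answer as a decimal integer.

275 → 2² + 7² + 5² = 78
78 → 7² + 8² = 113
113 → 1² + 1² + 3² = 11
11 → 1² + 1² = 2
2 → 2² = 4
4 → 4² = 16
16 → 1² + 6² = 37
37 → 3² + 7² = 58

58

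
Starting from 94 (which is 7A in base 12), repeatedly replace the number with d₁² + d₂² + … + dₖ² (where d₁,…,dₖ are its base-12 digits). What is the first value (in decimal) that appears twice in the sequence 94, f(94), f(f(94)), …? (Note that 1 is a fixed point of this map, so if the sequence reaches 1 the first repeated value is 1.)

94 = (7,10)_12 → 7² + 10² = 49 + 100 = 149
149 = (1,0,5)_12 → 1² + 0² + 5² = 1 + 0 + 25 = 26
26 = (2,2)_12 → 2² + 2² = 4 + 4 = 8
8 = (8)_12 → 8² = 64
64 = (5,4)_12 → 5² + 4² = 25 + 16 = 41
41 = (3,5)_12 → 3² + 5² = 9 + 25 = 34
34 = (2,10)_12 → 2² + 10² = 4 + 100 = 104
104 = (8,8)_12 → 8² + 8² = 64 + 64 = 128
128 = (10,8)_12 → 10² + 8² = 100 + 64 = 164
164 = (1,1,8)_12 → 1² + 1² + 8² = 1 + 1 + 64 = 66
66 = (5,6)_12 → 5² + 6² = 25 + 36 = 61
61 = (5,1)_12 → 5² + 1² = 25 + 1 = 26  — 26 already appeared earlier.

26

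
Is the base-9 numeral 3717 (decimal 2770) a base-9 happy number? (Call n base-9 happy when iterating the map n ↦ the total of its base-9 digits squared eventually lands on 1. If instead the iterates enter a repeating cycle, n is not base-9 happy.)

2770 = (3,7,1,7)_9 → 3² + 7² + 1² + 7² = 108
108 = (1,3,0)_9 → 1² + 3² + 0² = 10
10 = (1,1)_9 → 1² + 1² = 2
2 = (2)_9 → 2² = 4
4 = (4)_9 → 4² = 16
16 = (1,7)_9 → 1² + 7² = 50
50 = (5,5)_9 → 5² + 5² = 50  — 50 already seen; the sequence cycles without reaching 1.

not base-9 happy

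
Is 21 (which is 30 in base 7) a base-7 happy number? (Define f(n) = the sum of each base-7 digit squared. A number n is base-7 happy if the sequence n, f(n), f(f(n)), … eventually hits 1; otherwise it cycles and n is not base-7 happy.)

21 = (3,0)_7 → 3² + 0² = 9
9 = (1,2)_7 → 1² + 2² = 5
5 = (5)_7 → 5² = 25
25 = (3,4)_7 → 3² + 4² = 25  — 25 already seen; the sequence cycles without reaching 1.

not base-7 happy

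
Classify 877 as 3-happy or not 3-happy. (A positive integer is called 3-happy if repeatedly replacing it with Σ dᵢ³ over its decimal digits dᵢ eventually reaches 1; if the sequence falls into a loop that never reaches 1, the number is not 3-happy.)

3-happy

877 → 1198
1198 → 1243
1243 → 100
100 → 1  — reached 1.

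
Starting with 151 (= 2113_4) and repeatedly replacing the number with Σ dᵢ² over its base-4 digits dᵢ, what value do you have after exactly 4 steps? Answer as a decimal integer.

151 = (2,1,1,3)_4 → 2² + 1² + 1² + 3² = 15
15 = (3,3)_4 → 3² + 3² = 18
18 = (1,0,2)_4 → 1² + 0² + 2² = 5
5 = (1,1)_4 → 1² + 1² = 2

2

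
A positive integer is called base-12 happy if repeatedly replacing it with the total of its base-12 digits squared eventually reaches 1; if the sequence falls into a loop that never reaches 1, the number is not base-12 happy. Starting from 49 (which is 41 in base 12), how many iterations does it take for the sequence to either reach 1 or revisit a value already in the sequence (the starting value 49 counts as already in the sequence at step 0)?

49 = (4,1)_12 → 4² + 1² = 17
17 = (1,5)_12 → 1² + 5² = 26
26 = (2,2)_12 → 2² + 2² = 8
8 = (8)_12 → 8² = 64
64 = (5,4)_12 → 5² + 4² = 41
41 = (3,5)_12 → 3² + 5² = 34
34 = (2,10)_12 → 2² + 10² = 104
104 = (8,8)_12 → 8² + 8² = 128
128 = (10,8)_12 → 10² + 8² = 164
164 = (1,1,8)_12 → 1² + 1² + 8² = 66
66 = (5,6)_12 → 5² + 6² = 61
61 = (5,1)_12 → 5² + 1² = 26  — 26 repeats.
That took 12 steps.

12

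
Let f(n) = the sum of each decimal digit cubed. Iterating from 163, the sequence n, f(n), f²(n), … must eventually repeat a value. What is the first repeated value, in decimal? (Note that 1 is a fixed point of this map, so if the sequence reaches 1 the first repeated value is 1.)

244

163 → 1³ + 6³ + 3³ = 244
244 → 2³ + 4³ + 4³ = 136
136 → 1³ + 3³ + 6³ = 244  — 244 already appeared earlier.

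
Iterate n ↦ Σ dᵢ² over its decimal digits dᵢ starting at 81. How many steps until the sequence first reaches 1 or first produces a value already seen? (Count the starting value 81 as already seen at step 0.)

11

81 → 8² + 1² = 65
65 → 6² + 5² = 61
61 → 6² + 1² = 37
37 → 3² + 7² = 58
58 → 5² + 8² = 89
89 → 8² + 9² = 145
145 → 1² + 4² + 5² = 42
42 → 4² + 2² = 20
20 → 2² + 0² = 4
4 → 4² = 16
16 → 1² + 6² = 37  — 37 repeats.
That took 11 steps.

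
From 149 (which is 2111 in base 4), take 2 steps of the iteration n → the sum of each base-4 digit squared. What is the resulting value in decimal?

10

149 = (2,1,1,1)_4 → 2² + 1² + 1² + 1² = 4 + 1 + 1 + 1 = 7
7 = (1,3)_4 → 1² + 3² = 1 + 9 = 10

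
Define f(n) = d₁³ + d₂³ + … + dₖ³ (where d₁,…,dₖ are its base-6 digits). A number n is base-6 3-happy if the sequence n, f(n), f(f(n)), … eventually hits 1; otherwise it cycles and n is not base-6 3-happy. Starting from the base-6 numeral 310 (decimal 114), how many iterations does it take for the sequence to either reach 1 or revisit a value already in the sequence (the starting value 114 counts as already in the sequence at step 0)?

6

114 = (3,1,0)_6 → 3³ + 1³ + 0³ = 27 + 1 + 0 = 28
28 = (4,4)_6 → 4³ + 4³ = 64 + 64 = 128
128 = (3,3,2)_6 → 3³ + 3³ + 2³ = 27 + 27 + 8 = 62
62 = (1,4,2)_6 → 1³ + 4³ + 2³ = 1 + 64 + 8 = 73
73 = (2,0,1)_6 → 2³ + 0³ + 1³ = 8 + 0 + 1 = 9
9 = (1,3)_6 → 1³ + 3³ = 1 + 27 = 28  — 28 repeats.
That took 6 steps.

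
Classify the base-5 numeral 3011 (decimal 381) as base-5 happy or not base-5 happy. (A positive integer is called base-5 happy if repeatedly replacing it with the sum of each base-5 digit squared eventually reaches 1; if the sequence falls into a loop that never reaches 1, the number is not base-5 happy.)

381 = (3,0,1,1)_5 → 11
11 = (2,1)_5 → 5
5 = (1,0)_5 → 1  — reached 1.

base-5 happy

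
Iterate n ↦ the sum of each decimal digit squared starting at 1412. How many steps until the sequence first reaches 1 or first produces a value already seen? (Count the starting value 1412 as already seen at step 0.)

15

1412 → 22
22 → 8
8 → 64
64 → 52
52 → 29
29 → 85
85 → 89
89 → 145
145 → 42
42 → 20
20 → 4
4 → 16
16 → 37
37 → 58
58 → 89  — 89 repeats.
That took 15 steps.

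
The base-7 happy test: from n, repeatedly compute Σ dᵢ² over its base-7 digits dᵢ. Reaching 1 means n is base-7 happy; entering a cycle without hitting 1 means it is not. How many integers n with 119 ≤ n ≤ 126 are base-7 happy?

1

119: 119 → 13 → 37 → 29 → 17 → 13  (repeats 13)
120: 120 → 14 → 4 → 16 → 8 → 2 → 4  (repeats 4)
121: 121 → 17 → 13 → 37 → 29 → 17  (repeats 17)
122: 122 → 22 → 10 → 10  (repeats 10)
123: 123 → 29 → 17 → 13 → 37 → 29  (repeats 29)
124: 124 → 38 → 34 → 52 → 10 → 10  (repeats 10)
125: 125 → 49 → 1  (reaches 1)
126: 126 → 20 → 40 → 50 → 2 → 4 → 16 → 8 → 2  (repeats 2)
base-7 happy: 125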